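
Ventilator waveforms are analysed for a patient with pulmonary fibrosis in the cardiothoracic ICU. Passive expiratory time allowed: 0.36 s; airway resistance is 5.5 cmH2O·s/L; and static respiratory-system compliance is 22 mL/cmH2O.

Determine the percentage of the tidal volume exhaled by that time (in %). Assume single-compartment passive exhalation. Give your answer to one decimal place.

94.9

τ = R × C = 5.5 × 22 mL/cmH2O = 5.5 × 0.022 L/cmH2O = 0.121 s.
Passive exhalation: V(t)/V₀ = e^(−t/τ) = e^(−0.36/0.121) = 0.05104.
Fraction exhaled = 1 − 0.05104 = 0.949 → 94.9%.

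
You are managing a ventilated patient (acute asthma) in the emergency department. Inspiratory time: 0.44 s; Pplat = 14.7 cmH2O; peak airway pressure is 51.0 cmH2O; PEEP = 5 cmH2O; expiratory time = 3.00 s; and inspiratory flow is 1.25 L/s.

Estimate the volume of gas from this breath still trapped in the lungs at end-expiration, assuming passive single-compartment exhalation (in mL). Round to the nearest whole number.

89

Vt = flow × Ti = 1.25 L/s × 0.44 s × 1000 mL/L = 550.0 mL.
R = (PIP − Pplat)/V̇ = (51.0 − 14.7) / 1.25 = 36.3/1.25 = 29.04 cmH2O·s/L.
C = Vt/(Pplat − PEEP) = 550.0 / (14.7 − 5) = 550.0/9.7 = 56.701 mL/cmH2O.
τ = R × C = 29.04 × 0.0567 L/cmH2O = 1.647 s.
Fraction remaining = e^(−Te/τ) = e^(−3.00/1.647) = 0.1618.
Trapped volume = 550.0 × 0.1618 = 88.99 mL.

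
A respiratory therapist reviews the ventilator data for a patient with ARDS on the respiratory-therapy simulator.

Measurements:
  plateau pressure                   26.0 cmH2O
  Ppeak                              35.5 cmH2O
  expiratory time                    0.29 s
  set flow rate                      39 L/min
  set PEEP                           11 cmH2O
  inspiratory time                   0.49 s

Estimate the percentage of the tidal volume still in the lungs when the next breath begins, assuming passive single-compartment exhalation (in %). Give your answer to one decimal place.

Flow: 39 L/min ÷ 60 = 0.65 L/s.
Vt = flow × Ti = 0.65 L/s × 0.49 s × 1000 mL/L = 318.5 mL.
R = (PIP − Pplat)/V̇ = (35.5 − 26.0) / 0.65 = 9.5/0.65 = 14.615 cmH2O·s/L.
C = Vt/(Pplat − PEEP) = 318.5 / (26.0 − 11) = 318.5/15.0 = 21.233 mL/cmH2O.
τ = R × C = 14.615 × 0.02123 L/cmH2O = 0.3103 s.
Fraction remaining at end-expiration = e^(−Te/τ) = e^(−0.29/0.3103) = 0.3928 → 39.28%.

39.3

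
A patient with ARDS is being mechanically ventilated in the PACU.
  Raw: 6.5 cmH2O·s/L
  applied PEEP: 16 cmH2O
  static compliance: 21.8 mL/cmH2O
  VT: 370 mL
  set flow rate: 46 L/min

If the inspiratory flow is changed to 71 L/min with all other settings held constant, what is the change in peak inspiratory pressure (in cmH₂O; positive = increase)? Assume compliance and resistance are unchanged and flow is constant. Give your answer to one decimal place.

2.7

Flow: 46 L/min ÷ 60 = 0.7667 L/s.
New flow: 71 L/min ÷ 60 = 1.1833 L/s.
PIP = Vt/C + R·V̇ + PEEP (constant-flow equation of motion).
Only the resistive term changes: ΔPIP = R × ΔV̇ = 6.5 × (1.1833 − 0.7667) = 6.5 × 0.4166 = 2.708 cmH2O.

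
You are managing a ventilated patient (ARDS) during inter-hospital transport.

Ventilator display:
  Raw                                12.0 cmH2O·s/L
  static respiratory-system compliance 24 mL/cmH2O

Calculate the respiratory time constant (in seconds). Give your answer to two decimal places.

0.29

τ = R × C = 12.0 × 24 mL/cmH2O = 12.0 × 0.024 L/cmH2O = 0.288 s.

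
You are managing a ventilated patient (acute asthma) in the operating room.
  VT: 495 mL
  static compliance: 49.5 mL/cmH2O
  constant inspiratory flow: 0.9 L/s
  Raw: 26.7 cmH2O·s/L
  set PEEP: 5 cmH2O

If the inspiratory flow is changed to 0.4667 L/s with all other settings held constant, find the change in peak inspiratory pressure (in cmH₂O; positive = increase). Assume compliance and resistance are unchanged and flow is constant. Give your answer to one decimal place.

PIP = Vt/C + R·V̇ + PEEP (constant-flow equation of motion).
Only the resistive term changes: ΔPIP = R × ΔV̇ = 26.7 × (0.4667 − 0.9) = 26.7 × -0.4333 = -11.569 cmH2O.

-11.6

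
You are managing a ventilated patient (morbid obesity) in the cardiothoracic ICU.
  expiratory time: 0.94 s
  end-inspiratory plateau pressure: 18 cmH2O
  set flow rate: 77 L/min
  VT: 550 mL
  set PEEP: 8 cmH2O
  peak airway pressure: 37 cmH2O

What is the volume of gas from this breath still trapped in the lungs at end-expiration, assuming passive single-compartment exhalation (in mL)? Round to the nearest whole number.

Flow: 77 L/min ÷ 60 = 1.2833 L/s.
R = (PIP − Pplat)/V̇ = (37 − 18) / 1.2833 = 19.0/1.2833 = 14.806 cmH2O·s/L.
C = Vt/(Pplat − PEEP) = 550.0 / (18 − 8) = 550.0/10.0 = 55.0 mL/cmH2O.
τ = R × C = 14.806 × 0.055 L/cmH2O = 0.8143 s.
Fraction remaining = e^(−Te/τ) = e^(−0.94/0.8143) = 0.3153.
Trapped volume = 550.0 × 0.3153 = 173.42 mL.

173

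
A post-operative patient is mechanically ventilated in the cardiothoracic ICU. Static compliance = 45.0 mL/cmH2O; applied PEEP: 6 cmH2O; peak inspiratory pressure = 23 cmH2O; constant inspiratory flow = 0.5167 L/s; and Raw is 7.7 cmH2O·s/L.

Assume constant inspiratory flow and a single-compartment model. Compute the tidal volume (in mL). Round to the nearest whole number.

586

Equation of motion (constant flow): PIP = Vt/C + R·V̇ + PEEP.
Vt/C = PIP − R·V̇ − PEEP = 23 − 3.979 − 6 = 13.021 cmH2O.
Vt = C × 13.021 = 45.0 × 13.021 = 585.95 mL.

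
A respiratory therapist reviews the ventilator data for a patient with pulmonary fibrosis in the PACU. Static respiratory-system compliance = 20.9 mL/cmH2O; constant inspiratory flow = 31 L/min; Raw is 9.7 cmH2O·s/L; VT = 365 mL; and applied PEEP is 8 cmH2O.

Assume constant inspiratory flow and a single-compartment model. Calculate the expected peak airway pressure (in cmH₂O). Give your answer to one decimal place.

Flow: 31 L/min ÷ 60 = 0.5167 L/s.
Equation of motion (constant flow): PIP = Vt/C + R·V̇ + PEEP.
PIP = 365/20.9 + 9.7×0.5167 + 8 = 17.464 + 5.012 + 8 = 30.476 cmH2O.

30.5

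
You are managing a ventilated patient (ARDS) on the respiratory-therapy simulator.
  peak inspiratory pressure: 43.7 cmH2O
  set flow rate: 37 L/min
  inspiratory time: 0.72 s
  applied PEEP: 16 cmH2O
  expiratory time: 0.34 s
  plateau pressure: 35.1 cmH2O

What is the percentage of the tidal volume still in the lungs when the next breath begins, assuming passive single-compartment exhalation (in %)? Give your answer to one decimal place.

Flow: 37 L/min ÷ 60 = 0.6167 L/s.
Vt = flow × Ti = 0.6167 L/s × 0.72 s × 1000 mL/L = 444.02 mL.
R = (PIP − Pplat)/V̇ = (43.7 − 35.1) / 0.6167 = 8.6/0.6167 = 13.945 cmH2O·s/L.
C = Vt/(Pplat − PEEP) = 444.02 / (35.1 − 16) = 444.02/19.1 = 23.247 mL/cmH2O.
τ = R × C = 13.945 × 0.02325 L/cmH2O = 0.3242 s.
Fraction remaining at end-expiration = e^(−Te/τ) = e^(−0.34/0.3242) = 0.3504 → 35.04%.

35.0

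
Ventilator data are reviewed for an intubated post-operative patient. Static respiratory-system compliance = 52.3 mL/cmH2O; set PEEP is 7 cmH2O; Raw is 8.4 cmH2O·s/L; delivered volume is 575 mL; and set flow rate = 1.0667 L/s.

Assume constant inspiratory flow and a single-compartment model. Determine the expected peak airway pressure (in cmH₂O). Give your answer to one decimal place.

Equation of motion (constant flow): PIP = Vt/C + R·V̇ + PEEP.
PIP = 575/52.3 + 8.4×1.0667 + 7 = 10.994 + 8.96 + 7 = 26.954 cmH2O.

27.0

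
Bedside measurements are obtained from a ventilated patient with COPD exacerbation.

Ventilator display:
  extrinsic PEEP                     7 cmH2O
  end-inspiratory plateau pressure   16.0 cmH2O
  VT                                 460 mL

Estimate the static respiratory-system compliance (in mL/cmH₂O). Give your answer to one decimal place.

51.1

Cstat = Vt / (Pplat − PEEP) = 460 / (16.0 − 7) = 460 / 9.0 = 51.111 mL/cmH2O.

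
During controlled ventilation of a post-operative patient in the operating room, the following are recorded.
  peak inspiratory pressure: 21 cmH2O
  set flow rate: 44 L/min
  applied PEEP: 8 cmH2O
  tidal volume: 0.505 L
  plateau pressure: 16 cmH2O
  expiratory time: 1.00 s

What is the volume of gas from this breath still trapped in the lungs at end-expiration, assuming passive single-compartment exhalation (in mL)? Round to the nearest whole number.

49

Flow: 44 L/min ÷ 60 = 0.7333 L/s.
R = (PIP − Pplat)/V̇ = (21 − 16) / 0.7333 = 5.0/0.7333 = 6.818 cmH2O·s/L.
C = Vt/(Pplat − PEEP) = 505.0 / (16 − 8) = 505.0/8.0 = 63.125 mL/cmH2O.
τ = R × C = 6.818 × 0.06313 L/cmH2O = 0.4304 s.
Fraction remaining = e^(−Te/τ) = e^(−1.00/0.4304) = 0.09794.
Trapped volume = 505.0 × 0.09794 = 49.46 mL.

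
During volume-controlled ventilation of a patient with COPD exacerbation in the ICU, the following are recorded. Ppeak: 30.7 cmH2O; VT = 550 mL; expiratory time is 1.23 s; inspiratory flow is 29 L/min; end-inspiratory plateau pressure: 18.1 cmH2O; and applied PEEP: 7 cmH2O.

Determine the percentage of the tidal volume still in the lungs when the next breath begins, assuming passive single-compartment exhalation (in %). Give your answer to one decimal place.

Flow: 29 L/min ÷ 60 = 0.4833 L/s.
R = (PIP − Pplat)/V̇ = (30.7 − 18.1) / 0.4833 = 12.6/0.4833 = 26.071 cmH2O·s/L.
C = Vt/(Pplat − PEEP) = 550.0 / (18.1 − 7) = 550.0/11.1 = 49.55 mL/cmH2O.
τ = R × C = 26.071 × 0.04955 L/cmH2O = 1.292 s.
Fraction remaining at end-expiration = e^(−Te/τ) = e^(−1.23/1.292) = 0.386 → 38.6%.

38.6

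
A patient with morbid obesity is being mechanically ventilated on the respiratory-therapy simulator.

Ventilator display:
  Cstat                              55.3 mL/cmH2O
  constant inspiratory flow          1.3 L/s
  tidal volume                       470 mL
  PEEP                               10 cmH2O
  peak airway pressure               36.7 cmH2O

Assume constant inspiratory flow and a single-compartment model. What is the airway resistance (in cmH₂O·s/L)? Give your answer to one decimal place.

14.0

Equation of motion (constant flow): PIP = Vt/C + R·V̇ + PEEP.
R·V̇ = PIP − Vt/C − PEEP = 36.7 − 470/55.3 − 10 = 36.7 − 8.499 − 10 = 18.201 cmH2O.
R = 18.201 / 1.3 = 14.001 cmH2O·s/L.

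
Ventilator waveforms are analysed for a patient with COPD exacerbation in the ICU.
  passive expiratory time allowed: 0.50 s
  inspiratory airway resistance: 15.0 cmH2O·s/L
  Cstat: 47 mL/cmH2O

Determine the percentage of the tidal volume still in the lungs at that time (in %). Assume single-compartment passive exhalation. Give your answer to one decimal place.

τ = R × C = 15.0 × 47 mL/cmH2O = 15.0 × 0.047 L/cmH2O = 0.705 s.
Passive exhalation: V(t)/V₀ = e^(−t/τ) = e^(−0.50/0.705) = 0.492.
Fraction remaining = 0.492 → 49.2%.

49.2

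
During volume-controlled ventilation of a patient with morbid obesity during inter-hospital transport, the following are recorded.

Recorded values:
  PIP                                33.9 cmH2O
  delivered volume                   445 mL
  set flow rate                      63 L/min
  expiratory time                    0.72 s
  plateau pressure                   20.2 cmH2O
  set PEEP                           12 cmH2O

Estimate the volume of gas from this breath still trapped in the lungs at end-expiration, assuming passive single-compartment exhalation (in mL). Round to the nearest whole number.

Flow: 63 L/min ÷ 60 = 1.05 L/s.
R = (PIP − Pplat)/V̇ = (33.9 − 20.2) / 1.05 = 13.7/1.05 = 13.048 cmH2O·s/L.
C = Vt/(Pplat − PEEP) = 445.0 / (20.2 − 12) = 445.0/8.2 = 54.268 mL/cmH2O.
τ = R × C = 13.048 × 0.05427 L/cmH2O = 0.7081 s.
Fraction remaining = e^(−Te/τ) = e^(−0.72/0.7081) = 0.3617.
Trapped volume = 445.0 × 0.3617 = 160.96 mL.

161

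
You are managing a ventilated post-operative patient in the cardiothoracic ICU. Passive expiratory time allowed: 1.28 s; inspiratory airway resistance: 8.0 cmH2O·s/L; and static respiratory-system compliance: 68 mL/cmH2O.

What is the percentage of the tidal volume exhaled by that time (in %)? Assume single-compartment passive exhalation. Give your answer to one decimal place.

τ = R × C = 8.0 × 68 mL/cmH2O = 8.0 × 0.068 L/cmH2O = 0.544 s.
Passive exhalation: V(t)/V₀ = e^(−t/τ) = e^(−1.28/0.544) = 0.09509.
Fraction exhaled = 1 − 0.09509 = 0.9049 → 90.49%.

90.5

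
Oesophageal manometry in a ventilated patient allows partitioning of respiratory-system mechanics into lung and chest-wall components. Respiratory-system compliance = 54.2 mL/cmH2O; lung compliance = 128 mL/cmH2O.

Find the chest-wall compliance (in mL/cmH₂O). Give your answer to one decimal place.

94.0

1/Ccw = 1/Crs − 1/CL.
1/Ccw = 1/54.2 − 1/128 = 0.01064.
Ccw = 93.985 mL/cmH2O.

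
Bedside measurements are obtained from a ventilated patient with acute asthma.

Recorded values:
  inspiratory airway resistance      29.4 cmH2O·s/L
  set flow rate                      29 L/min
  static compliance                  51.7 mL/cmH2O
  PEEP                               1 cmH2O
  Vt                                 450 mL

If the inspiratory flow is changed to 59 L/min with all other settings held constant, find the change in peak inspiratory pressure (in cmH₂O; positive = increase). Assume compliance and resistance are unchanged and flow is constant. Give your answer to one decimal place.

Flow: 29 L/min ÷ 60 = 0.4833 L/s.
New flow: 59 L/min ÷ 60 = 0.9833 L/s.
PIP = Vt/C + R·V̇ + PEEP (constant-flow equation of motion).
Only the resistive term changes: ΔPIP = R × ΔV̇ = 29.4 × (0.9833 − 0.4833) = 29.4 × 0.5 = 14.7 cmH2O.

14.7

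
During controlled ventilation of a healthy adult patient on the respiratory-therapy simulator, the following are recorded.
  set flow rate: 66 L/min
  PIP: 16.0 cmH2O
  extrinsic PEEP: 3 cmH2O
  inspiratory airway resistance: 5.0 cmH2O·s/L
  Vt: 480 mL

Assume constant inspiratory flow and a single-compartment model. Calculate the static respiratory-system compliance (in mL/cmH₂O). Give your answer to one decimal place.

Flow: 66 L/min ÷ 60 = 1.1 L/s.
Equation of motion (constant flow): PIP = Vt/C + R·V̇ + PEEP.
Vt/C = PIP − R·V̇ − PEEP = 16.0 − 5.0×1.1 − 3 = 16.0 − 5.5 − 3 = 7.5 cmH2O.
C = Vt / 7.5 = 480 / 7.5 = 64.0 mL/cmH2O.

64.0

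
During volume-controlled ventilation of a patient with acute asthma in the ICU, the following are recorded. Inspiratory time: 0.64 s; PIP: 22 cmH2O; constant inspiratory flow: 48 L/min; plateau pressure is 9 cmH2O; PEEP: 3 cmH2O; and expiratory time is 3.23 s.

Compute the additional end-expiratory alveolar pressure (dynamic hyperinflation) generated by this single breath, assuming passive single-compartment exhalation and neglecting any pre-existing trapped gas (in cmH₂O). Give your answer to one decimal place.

Flow: 48 L/min ÷ 60 = 0.8 L/s.
Vt = flow × Ti = 0.8 L/s × 0.64 s × 1000 mL/L = 512.0 mL.
R = (PIP − Pplat)/V̇ = (22 − 9) / 0.8 = 13.0/0.8 = 16.25 cmH2O·s/L.
C = Vt/(Pplat − PEEP) = 512.0 / (9 − 3) = 512.0/6.0 = 85.333 mL/cmH2O.
τ = R × C = 16.25 × 0.08533 L/cmH2O = 1.387 s.
Fraction remaining = e^(−Te/τ) = e^(−3.23/1.387) = 0.09742; trapped volume = 512.0 × 0.09742 = 49.879 mL.
Additional alveolar pressure from trapping ≈ V_trapped / C = 49.879 / 85.333 = 0.5845 cmH2O.

0.6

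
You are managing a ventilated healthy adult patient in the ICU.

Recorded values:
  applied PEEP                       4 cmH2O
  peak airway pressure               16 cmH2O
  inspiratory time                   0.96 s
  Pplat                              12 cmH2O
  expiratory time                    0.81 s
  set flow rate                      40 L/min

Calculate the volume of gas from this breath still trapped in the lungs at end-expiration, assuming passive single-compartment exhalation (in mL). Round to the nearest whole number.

118

Flow: 40 L/min ÷ 60 = 0.6667 L/s.
Vt = flow × Ti = 0.6667 L/s × 0.96 s × 1000 mL/L = 640.03 mL.
R = (PIP − Pplat)/V̇ = (16 − 12) / 0.6667 = 4.0/0.6667 = 6.0 cmH2O·s/L.
C = Vt/(Pplat − PEEP) = 640.03 / (12 − 4) = 640.03/8.0 = 80.004 mL/cmH2O.
τ = R × C = 6.0 × 0.08 L/cmH2O = 0.48 s.
Fraction remaining = e^(−Te/τ) = e^(−0.81/0.48) = 0.185.
Trapped volume = 640.03 × 0.185 = 118.41 mL.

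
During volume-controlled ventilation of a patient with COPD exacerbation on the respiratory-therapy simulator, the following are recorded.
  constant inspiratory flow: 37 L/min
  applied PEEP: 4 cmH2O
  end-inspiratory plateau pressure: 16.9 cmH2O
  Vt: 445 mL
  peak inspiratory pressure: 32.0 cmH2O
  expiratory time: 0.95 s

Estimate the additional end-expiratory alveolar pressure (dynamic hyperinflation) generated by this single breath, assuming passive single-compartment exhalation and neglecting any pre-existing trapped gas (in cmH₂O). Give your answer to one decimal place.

4.2

Flow: 37 L/min ÷ 60 = 0.6167 L/s.
R = (PIP − Pplat)/V̇ = (32.0 − 16.9) / 0.6167 = 15.1/0.6167 = 24.485 cmH2O·s/L.
C = Vt/(Pplat − PEEP) = 445.0 / (16.9 − 4) = 445.0/12.9 = 34.496 mL/cmH2O.
τ = R × C = 24.485 × 0.0345 L/cmH2O = 0.8447 s.
Fraction remaining = e^(−Te/τ) = e^(−0.95/0.8447) = 0.3248; trapped volume = 445.0 × 0.3248 = 144.54 mL.
Additional alveolar pressure from trapping ≈ V_trapped / C = 144.54 / 34.496 = 4.19 cmH2O.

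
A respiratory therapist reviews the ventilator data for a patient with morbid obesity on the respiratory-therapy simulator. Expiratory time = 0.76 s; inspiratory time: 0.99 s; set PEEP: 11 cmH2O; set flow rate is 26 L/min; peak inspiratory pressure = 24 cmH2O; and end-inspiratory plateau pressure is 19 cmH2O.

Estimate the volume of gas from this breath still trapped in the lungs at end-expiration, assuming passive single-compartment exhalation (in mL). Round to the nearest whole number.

Flow: 26 L/min ÷ 60 = 0.4333 L/s.
Vt = flow × Ti = 0.4333 L/s × 0.99 s × 1000 mL/L = 428.97 mL.
R = (PIP − Pplat)/V̇ = (24 − 19) / 0.4333 = 5.0/0.4333 = 11.539 cmH2O·s/L.
C = Vt/(Pplat − PEEP) = 428.97 / (19 − 11) = 428.97/8.0 = 53.621 mL/cmH2O.
τ = R × C = 11.539 × 0.05362 L/cmH2O = 0.6187 s.
Fraction remaining = e^(−Te/τ) = e^(−0.76/0.6187) = 0.2928.
Trapped volume = 428.97 × 0.2928 = 125.6 mL.

126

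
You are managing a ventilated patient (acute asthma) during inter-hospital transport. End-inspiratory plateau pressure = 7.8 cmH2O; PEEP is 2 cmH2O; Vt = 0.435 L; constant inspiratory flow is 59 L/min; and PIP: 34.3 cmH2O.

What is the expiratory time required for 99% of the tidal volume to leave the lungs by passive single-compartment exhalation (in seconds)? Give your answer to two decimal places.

Flow: 59 L/min ÷ 60 = 0.9833 L/s.
R = (PIP − Pplat)/V̇ = (34.3 − 7.8) / 0.9833 = 26.5/0.9833 = 26.95 cmH2O·s/L.
C = Vt/(Pplat − PEEP) = 435.0 / (7.8 − 2) = 435.0/5.8 = 75.0 mL/cmH2O.
τ = R × C = 26.95 × 0.075 L/cmH2O = 2.021 s.
t = −τ·ln(1 − 0.99) = −2.021·ln(0.01) = 9.307 s.

9.31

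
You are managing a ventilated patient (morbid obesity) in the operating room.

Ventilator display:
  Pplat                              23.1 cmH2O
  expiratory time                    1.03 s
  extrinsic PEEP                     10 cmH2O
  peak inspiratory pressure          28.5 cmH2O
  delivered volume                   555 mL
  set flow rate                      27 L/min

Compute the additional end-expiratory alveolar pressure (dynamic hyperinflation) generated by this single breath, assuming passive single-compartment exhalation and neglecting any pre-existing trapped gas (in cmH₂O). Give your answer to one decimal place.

Flow: 27 L/min ÷ 60 = 0.45 L/s.
R = (PIP − Pplat)/V̇ = (28.5 − 23.1) / 0.45 = 5.4/0.45 = 12.0 cmH2O·s/L.
C = Vt/(Pplat − PEEP) = 555.0 / (23.1 − 10) = 555.0/13.1 = 42.366 mL/cmH2O.
τ = R × C = 12.0 × 0.04237 L/cmH2O = 0.5084 s.
Fraction remaining = e^(−Te/τ) = e^(−1.03/0.5084) = 0.1319; trapped volume = 555.0 × 0.1319 = 73.205 mL.
Additional alveolar pressure from trapping ≈ V_trapped / C = 73.205 / 42.366 = 1.728 cmH2O.

1.7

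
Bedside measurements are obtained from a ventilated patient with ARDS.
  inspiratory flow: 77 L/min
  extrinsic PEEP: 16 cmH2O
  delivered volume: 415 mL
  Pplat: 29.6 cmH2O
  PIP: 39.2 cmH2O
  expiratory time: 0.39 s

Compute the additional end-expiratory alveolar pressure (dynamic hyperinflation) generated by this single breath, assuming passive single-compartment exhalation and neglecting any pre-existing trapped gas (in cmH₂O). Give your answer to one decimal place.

Flow: 77 L/min ÷ 60 = 1.2833 L/s.
R = (PIP − Pplat)/V̇ = (39.2 − 29.6) / 1.2833 = 9.6/1.2833 = 7.481 cmH2O·s/L.
C = Vt/(Pplat − PEEP) = 415.0 / (29.6 − 16) = 415.0/13.6 = 30.515 mL/cmH2O.
τ = R × C = 7.481 × 0.03052 L/cmH2O = 0.2283 s.
Fraction remaining = e^(−Te/τ) = e^(−0.39/0.2283) = 0.1812; trapped volume = 415.0 × 0.1812 = 75.198 mL.
Additional alveolar pressure from trapping ≈ V_trapped / C = 75.198 / 30.515 = 2.464 cmH2O.

2.5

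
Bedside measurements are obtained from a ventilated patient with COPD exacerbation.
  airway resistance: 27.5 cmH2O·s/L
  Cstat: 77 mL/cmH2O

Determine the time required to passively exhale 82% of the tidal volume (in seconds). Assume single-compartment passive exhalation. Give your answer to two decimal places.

3.63

τ = R × C = 27.5 × 77 mL/cmH2O = 27.5 × 0.077 L/cmH2O = 2.118 s.
Exhaled fraction f = 1 − e^(−t/τ) → t = −τ·ln(1 − f) = −2.118·ln(0.18) = 3.632 s.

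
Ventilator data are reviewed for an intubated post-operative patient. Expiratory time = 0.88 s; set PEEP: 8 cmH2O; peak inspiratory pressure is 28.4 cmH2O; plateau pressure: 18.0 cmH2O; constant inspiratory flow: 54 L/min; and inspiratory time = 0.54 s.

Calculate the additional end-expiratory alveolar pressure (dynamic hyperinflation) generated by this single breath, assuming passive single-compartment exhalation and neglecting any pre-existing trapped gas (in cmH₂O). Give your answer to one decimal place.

Flow: 54 L/min ÷ 60 = 0.9 L/s.
Vt = flow × Ti = 0.9 L/s × 0.54 s × 1000 mL/L = 486.0 mL.
R = (PIP − Pplat)/V̇ = (28.4 − 18.0) / 0.9 = 10.4/0.9 = 11.556 cmH2O·s/L.
C = Vt/(Pplat − PEEP) = 486.0 / (18.0 − 8) = 486.0/10.0 = 48.6 mL/cmH2O.
τ = R × C = 11.556 × 0.0486 L/cmH2O = 0.5616 s.
Fraction remaining = e^(−Te/τ) = e^(−0.88/0.5616) = 0.2087; trapped volume = 486.0 × 0.2087 = 101.43 mL.
Additional alveolar pressure from trapping ≈ V_trapped / C = 101.43 / 48.6 = 2.087 cmH2O.

2.1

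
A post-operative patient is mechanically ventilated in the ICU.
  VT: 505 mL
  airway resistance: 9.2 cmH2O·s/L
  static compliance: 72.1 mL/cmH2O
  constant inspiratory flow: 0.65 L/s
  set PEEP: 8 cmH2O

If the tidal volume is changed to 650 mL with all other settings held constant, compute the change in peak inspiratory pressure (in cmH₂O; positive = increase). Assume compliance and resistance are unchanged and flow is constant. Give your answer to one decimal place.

PIP = Vt/C + R·V̇ + PEEP (constant-flow equation of motion).
Only the elastic term changes: ΔPIP = ΔVt / C = (650 − 505) / 72.1 = 2.011 cmH2O.

2.0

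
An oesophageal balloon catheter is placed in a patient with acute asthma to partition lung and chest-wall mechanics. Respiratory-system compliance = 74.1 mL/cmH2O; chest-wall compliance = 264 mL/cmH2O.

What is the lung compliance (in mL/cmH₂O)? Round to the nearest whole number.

1/CL = 1/Crs − 1/Ccw.
1/CL = 1/74.1 − 1/264 = 0.009707.
CL = 103.02 mL/cmH2O.

103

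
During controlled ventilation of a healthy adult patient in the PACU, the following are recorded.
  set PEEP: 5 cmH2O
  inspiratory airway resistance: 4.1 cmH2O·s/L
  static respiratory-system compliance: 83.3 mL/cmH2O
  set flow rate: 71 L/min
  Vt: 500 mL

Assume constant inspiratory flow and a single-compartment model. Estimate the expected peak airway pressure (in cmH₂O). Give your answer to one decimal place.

15.9

Flow: 71 L/min ÷ 60 = 1.1833 L/s.
Equation of motion (constant flow): PIP = Vt/C + R·V̇ + PEEP.
PIP = 500/83.3 + 4.1×1.1833 + 5 = 6.002 + 4.852 + 5 = 15.854 cmH2O.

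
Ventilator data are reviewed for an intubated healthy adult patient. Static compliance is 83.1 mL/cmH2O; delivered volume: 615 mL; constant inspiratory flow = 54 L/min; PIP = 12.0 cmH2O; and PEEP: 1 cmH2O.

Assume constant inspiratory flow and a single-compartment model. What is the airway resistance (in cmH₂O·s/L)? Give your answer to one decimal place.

Flow: 54 L/min ÷ 60 = 0.9 L/s.
Equation of motion (constant flow): PIP = Vt/C + R·V̇ + PEEP.
R·V̇ = PIP − Vt/C − PEEP = 12.0 − 615/83.1 − 1 = 12.0 − 7.401 − 1 = 3.599 cmH2O.
R = 3.599 / 0.9 = 3.999 cmH2O·s/L.

4.0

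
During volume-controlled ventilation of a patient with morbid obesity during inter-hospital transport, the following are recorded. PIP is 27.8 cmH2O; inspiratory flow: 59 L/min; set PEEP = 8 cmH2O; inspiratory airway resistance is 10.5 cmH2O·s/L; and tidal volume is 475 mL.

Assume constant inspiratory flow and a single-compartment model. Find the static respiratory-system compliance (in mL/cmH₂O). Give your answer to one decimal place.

50.1

Flow: 59 L/min ÷ 60 = 0.9833 L/s.
Equation of motion (constant flow): PIP = Vt/C + R·V̇ + PEEP.
Vt/C = PIP − R·V̇ − PEEP = 27.8 − 10.5×0.9833 − 8 = 27.8 − 10.325 − 8 = 9.475 cmH2O.
C = Vt / 9.475 = 475 / 9.475 = 50.132 mL/cmH2O.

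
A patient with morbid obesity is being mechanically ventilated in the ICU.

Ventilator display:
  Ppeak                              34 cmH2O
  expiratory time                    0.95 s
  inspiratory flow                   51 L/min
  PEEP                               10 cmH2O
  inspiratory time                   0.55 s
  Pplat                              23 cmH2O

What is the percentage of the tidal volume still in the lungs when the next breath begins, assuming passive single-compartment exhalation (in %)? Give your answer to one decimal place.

13.0

Flow: 51 L/min ÷ 60 = 0.85 L/s.
Vt = flow × Ti = 0.85 L/s × 0.55 s × 1000 mL/L = 467.5 mL.
R = (PIP − Pplat)/V̇ = (34 − 23) / 0.85 = 11.0/0.85 = 12.941 cmH2O·s/L.
C = Vt/(Pplat − PEEP) = 467.5 / (23 − 10) = 467.5/13.0 = 35.962 mL/cmH2O.
τ = R × C = 12.941 × 0.03596 L/cmH2O = 0.4654 s.
Fraction remaining at end-expiration = e^(−Te/τ) = e^(−0.95/0.4654) = 0.1299 → 12.99%.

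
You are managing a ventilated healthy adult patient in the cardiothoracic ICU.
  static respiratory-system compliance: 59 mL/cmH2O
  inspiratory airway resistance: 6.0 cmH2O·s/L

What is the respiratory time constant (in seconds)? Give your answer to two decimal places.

0.35

τ = R × C = 6.0 × 59 mL/cmH2O = 6.0 × 0.059 L/cmH2O = 0.354 s.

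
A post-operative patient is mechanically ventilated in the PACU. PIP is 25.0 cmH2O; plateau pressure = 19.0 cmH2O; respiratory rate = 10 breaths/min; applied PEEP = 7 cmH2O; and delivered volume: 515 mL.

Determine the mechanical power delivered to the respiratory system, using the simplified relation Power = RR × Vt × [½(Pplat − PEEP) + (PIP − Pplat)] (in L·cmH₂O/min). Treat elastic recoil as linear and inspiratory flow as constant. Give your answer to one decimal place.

61.8

Per-breath work = Vt × [½(Pplat−PEEP) + (PIP−Pplat)] = 0.515 × [0.5×12.0 + 6.0] = 0.515 × 12.0 = 6.18 L·cmH2O.
Power = 10 × 6.18 = 61.8 L·cmH2O/min.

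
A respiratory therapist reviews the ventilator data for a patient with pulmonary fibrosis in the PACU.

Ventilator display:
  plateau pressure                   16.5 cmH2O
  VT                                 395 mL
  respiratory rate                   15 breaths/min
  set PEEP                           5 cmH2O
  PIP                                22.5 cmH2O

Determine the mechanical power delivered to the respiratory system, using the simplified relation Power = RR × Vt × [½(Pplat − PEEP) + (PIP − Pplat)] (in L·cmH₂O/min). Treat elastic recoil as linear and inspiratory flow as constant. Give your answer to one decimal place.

Per-breath work = Vt × [½(Pplat−PEEP) + (PIP−Pplat)] = 0.395 × [0.5×11.5 + 6.0] = 0.395 × 11.75 = 4.641 L·cmH2O.
Power = 15 × 4.641 = 69.615 L·cmH2O/min.

69.6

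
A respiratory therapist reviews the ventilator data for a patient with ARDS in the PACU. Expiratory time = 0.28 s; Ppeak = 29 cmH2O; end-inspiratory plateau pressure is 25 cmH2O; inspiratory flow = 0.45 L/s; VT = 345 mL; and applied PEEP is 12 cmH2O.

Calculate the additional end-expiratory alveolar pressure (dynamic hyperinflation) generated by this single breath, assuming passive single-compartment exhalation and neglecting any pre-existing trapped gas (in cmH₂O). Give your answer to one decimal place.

R = (PIP − Pplat)/V̇ = (29 − 25) / 0.45 = 4.0/0.45 = 8.889 cmH2O·s/L.
C = Vt/(Pplat − PEEP) = 345.0 / (25 − 12) = 345.0/13.0 = 26.538 mL/cmH2O.
τ = R × C = 8.889 × 0.02654 L/cmH2O = 0.2359 s.
Fraction remaining = e^(−Te/τ) = e^(−0.28/0.2359) = 0.3052; trapped volume = 345.0 × 0.3052 = 105.29 mL.
Additional alveolar pressure from trapping ≈ V_trapped / C = 105.29 / 26.538 = 3.968 cmH2O.

4.0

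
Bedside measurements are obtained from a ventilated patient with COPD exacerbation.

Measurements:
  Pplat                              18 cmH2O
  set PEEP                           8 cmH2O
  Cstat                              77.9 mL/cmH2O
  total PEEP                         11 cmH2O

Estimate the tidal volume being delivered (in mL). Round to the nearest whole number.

End-expiratory occlusion gives total PEEP = 11 cmH2O (intrinsic PEEP = 11 − 8 = 3). Use total PEEP for the elastic gradient.
Vt = Cstat × (Pplat − PEEPtotal) = 77.9 × (18 − 11) = 77.9 × 7.0 = 545.3 mL.

545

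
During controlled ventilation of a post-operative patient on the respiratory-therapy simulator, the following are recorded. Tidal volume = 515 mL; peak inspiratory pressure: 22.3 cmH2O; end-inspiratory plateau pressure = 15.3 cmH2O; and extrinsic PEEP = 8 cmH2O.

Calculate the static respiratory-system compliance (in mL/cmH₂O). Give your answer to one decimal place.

70.5

Cstat = Vt / (Pplat − PEEP) = 515 / (15.3 − 8) = 515 / 7.3 = 70.548 mL/cmH2O.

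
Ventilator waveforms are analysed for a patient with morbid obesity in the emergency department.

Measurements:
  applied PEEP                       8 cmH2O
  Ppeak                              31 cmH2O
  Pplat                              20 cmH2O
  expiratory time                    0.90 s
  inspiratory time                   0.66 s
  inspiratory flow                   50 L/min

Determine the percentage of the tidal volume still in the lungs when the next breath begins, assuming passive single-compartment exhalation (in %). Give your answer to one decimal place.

Flow: 50 L/min ÷ 60 = 0.8333 L/s.
Vt = flow × Ti = 0.8333 L/s × 0.66 s × 1000 mL/L = 549.98 mL.
R = (PIP − Pplat)/V̇ = (31 − 20) / 0.8333 = 11.0/0.8333 = 13.201 cmH2O·s/L.
C = Vt/(Pplat − PEEP) = 549.98 / (20 − 8) = 549.98/12.0 = 45.832 mL/cmH2O.
τ = R × C = 13.201 × 0.04583 L/cmH2O = 0.605 s.
Fraction remaining at end-expiration = e^(−Te/τ) = e^(−0.90/0.605) = 0.2259 → 22.59%.

22.6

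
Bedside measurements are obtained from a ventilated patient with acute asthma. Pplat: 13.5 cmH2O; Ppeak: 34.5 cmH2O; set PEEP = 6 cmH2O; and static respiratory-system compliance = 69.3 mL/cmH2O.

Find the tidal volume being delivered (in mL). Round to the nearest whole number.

520

Vt = Cstat × (Pplat − PEEP) = 69.3 × (13.5 − 6) = 69.3 × 7.5 = 519.75 mL.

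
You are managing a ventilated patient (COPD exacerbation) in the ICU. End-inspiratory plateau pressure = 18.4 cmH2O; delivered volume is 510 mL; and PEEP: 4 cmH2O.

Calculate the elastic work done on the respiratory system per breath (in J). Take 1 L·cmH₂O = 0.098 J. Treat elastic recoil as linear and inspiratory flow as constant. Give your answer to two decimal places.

0.36

Elastic work ≈ ½ × (Pplat − PEEP) × Vt = 0.5 × (18.4 − 4) × 0.510 L = 0.5 × 14.4 × 0.510 = 3.672 L·cmH2O.
× 0.098 J/(L·cmH2O) → 0.3599 J.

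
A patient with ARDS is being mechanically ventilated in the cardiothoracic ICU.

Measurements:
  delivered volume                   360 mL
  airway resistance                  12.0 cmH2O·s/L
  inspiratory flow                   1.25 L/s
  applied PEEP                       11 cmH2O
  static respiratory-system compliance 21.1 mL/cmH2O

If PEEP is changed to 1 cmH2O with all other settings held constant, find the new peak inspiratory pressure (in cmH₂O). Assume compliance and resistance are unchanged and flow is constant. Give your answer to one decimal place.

33.1

PIP = Vt/C + R·V̇ + PEEP (constant-flow equation of motion).
Only the baseline term changes: ΔPIP = ΔPEEP = 1 − 11 = -10.0 cmH2O.
Original PIP = 360/21.1 + 12.0×1.25 + 11 = 43.062 cmH2O; new PIP = 43.062 + (-10.0) = 33.062 cmH2O.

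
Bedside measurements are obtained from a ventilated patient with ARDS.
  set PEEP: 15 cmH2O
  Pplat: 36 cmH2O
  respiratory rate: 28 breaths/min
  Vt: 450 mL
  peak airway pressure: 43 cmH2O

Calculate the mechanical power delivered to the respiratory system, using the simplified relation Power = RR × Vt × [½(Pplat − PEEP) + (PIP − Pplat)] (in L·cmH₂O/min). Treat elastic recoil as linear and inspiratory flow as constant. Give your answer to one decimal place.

220.5

Per-breath work = Vt × [½(Pplat−PEEP) + (PIP−Pplat)] = 0.450 × [0.5×21.0 + 7.0] = 0.450 × 17.5 = 7.875 L·cmH2O.
Power = 28 × 7.875 = 220.5 L·cmH2O/min.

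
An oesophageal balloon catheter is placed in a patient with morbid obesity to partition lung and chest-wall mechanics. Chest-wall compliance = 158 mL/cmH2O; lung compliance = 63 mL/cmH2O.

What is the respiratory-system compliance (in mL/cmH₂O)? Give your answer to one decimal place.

45.0

Lung and chest wall are elastances in series: 1/Crs = 1/CL + 1/Ccw.
1/Crs = 1/63 + 1/158 = 0.0222.
Crs = 45.045 mL/cmH2O.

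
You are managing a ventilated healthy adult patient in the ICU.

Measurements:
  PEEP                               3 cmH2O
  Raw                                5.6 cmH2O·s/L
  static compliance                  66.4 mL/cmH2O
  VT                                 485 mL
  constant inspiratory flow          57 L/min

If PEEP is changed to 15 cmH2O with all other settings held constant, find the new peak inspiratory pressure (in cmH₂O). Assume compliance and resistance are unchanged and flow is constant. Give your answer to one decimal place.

Flow: 57 L/min ÷ 60 = 0.95 L/s.
PIP = Vt/C + R·V̇ + PEEP (constant-flow equation of motion).
Only the baseline term changes: ΔPIP = ΔPEEP = 15 − 3 = 12.0 cmH2O.
Original PIP = 485/66.4 + 5.6×0.95 + 3 = 15.624 cmH2O; new PIP = 15.624 + (12.0) = 27.624 cmH2O.

27.6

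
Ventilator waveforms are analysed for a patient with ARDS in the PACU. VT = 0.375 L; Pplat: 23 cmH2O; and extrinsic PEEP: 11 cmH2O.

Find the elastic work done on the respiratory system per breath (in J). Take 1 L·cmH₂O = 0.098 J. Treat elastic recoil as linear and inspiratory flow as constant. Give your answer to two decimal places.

0.22

Elastic work ≈ ½ × (Pplat − PEEP) × Vt = 0.5 × (23 − 11) × 0.375 L = 0.5 × 12.0 × 0.375 = 2.25 L·cmH2O.
× 0.098 J/(L·cmH2O) → 0.2205 J.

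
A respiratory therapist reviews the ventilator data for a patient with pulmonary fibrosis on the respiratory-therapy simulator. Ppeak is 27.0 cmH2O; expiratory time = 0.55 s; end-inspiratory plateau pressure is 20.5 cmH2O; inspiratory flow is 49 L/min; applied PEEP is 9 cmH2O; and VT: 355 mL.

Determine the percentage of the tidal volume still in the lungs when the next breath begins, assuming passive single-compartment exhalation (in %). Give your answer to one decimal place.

Flow: 49 L/min ÷ 60 = 0.8167 L/s.
R = (PIP − Pplat)/V̇ = (27.0 − 20.5) / 0.8167 = 6.5/0.8167 = 7.959 cmH2O·s/L.
C = Vt/(Pplat − PEEP) = 355.0 / (20.5 − 9) = 355.0/11.5 = 30.87 mL/cmH2O.
τ = R × C = 7.959 × 0.03087 L/cmH2O = 0.2457 s.
Fraction remaining at end-expiration = e^(−Te/τ) = e^(−0.55/0.2457) = 0.1066 → 10.66%.

10.7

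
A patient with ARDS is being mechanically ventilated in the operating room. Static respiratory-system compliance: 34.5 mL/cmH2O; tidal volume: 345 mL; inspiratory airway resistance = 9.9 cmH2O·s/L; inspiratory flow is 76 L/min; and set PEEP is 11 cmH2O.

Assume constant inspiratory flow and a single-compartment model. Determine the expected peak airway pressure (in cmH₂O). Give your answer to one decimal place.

Flow: 76 L/min ÷ 60 = 1.2667 L/s.
Equation of motion (constant flow): PIP = Vt/C + R·V̇ + PEEP.
PIP = 345/34.5 + 9.9×1.2667 + 11 = 10.0 + 12.54 + 11 = 33.54 cmH2O.

33.5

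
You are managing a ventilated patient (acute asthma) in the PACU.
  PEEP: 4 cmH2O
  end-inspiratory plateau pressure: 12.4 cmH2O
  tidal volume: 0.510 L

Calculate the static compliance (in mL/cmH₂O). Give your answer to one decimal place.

60.7

Cstat = Vt / (Pplat − PEEP) = 510 / (12.4 − 4) = 510 / 8.4 = 60.714 mL/cmH2O.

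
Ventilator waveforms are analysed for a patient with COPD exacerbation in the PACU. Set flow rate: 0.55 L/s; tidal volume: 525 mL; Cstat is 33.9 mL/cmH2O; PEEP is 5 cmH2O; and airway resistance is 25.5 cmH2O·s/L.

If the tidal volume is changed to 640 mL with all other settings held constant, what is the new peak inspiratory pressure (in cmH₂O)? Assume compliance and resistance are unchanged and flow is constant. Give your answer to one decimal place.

37.9

PIP = Vt/C + R·V̇ + PEEP (constant-flow equation of motion).
Only the elastic term changes: ΔPIP = ΔVt / C = (640 − 525) / 33.9 = 3.392 cmH2O.
Original PIP = 525/33.9 + 25.5×0.55 + 5 = 34.512 cmH2O; new PIP = 34.512 + (3.392) = 37.904 cmH2O.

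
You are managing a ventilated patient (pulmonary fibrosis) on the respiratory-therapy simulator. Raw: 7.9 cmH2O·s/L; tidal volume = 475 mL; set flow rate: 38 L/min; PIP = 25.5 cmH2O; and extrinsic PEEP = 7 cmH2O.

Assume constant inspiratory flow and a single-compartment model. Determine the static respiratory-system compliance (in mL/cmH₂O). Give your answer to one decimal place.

Flow: 38 L/min ÷ 60 = 0.6333 L/s.
Equation of motion (constant flow): PIP = Vt/C + R·V̇ + PEEP.
Vt/C = PIP − R·V̇ − PEEP = 25.5 − 7.9×0.6333 − 7 = 25.5 − 5.003 − 7 = 13.497 cmH2O.
C = Vt / 13.497 = 475 / 13.497 = 35.193 mL/cmH2O.

35.2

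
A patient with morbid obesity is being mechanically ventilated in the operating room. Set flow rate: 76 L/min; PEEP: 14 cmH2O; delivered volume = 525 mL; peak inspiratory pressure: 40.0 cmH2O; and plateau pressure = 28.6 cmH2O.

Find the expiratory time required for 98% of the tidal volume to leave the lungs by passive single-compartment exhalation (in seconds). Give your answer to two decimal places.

1.27

Flow: 76 L/min ÷ 60 = 1.2667 L/s.
R = (PIP − Pplat)/V̇ = (40.0 − 28.6) / 1.2667 = 11.4/1.2667 = 9.0 cmH2O·s/L.
C = Vt/(Pplat − PEEP) = 525.0 / (28.6 − 14) = 525.0/14.6 = 35.959 mL/cmH2O.
τ = R × C = 9.0 × 0.03596 L/cmH2O = 0.3236 s.
t = −τ·ln(1 − 0.98) = −0.3236·ln(0.02) = 1.266 s.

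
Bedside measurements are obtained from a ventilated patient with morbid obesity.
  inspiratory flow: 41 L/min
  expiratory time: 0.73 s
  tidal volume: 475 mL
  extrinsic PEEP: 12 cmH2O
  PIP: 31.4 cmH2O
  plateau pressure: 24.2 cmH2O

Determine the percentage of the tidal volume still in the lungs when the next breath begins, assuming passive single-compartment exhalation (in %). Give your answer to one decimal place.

Flow: 41 L/min ÷ 60 = 0.6833 L/s.
R = (PIP − Pplat)/V̇ = (31.4 − 24.2) / 0.6833 = 7.2/0.6833 = 10.537 cmH2O·s/L.
C = Vt/(Pplat − PEEP) = 475.0 / (24.2 − 12) = 475.0/12.2 = 38.934 mL/cmH2O.
τ = R × C = 10.537 × 0.03893 L/cmH2O = 0.4102 s.
Fraction remaining at end-expiration = e^(−Te/τ) = e^(−0.73/0.4102) = 0.1687 → 16.87%.

16.9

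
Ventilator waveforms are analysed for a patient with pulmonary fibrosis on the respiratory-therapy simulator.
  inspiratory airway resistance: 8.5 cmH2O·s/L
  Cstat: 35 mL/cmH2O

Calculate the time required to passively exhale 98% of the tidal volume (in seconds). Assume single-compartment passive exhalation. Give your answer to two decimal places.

1.16

τ = R × C = 8.5 × 35 mL/cmH2O = 8.5 × 0.035 L/cmH2O = 0.2975 s.
Exhaled fraction f = 1 − e^(−t/τ) → t = −τ·ln(1 − f) = −0.2975·ln(0.02) = 1.164 s.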